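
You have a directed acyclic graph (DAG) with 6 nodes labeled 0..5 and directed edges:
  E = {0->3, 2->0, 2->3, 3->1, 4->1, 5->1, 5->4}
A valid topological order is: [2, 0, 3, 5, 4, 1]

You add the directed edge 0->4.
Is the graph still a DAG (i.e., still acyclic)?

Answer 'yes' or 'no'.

Answer: yes

Derivation:
Given toposort: [2, 0, 3, 5, 4, 1]
Position of 0: index 1; position of 4: index 4
New edge 0->4: forward
Forward edge: respects the existing order. Still a DAG, same toposort still valid.
Still a DAG? yes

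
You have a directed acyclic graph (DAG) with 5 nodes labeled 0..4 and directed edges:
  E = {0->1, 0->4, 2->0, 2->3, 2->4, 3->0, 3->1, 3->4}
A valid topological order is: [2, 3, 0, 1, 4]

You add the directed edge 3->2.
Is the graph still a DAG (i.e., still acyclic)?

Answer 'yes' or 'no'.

Given toposort: [2, 3, 0, 1, 4]
Position of 3: index 1; position of 2: index 0
New edge 3->2: backward (u after v in old order)
Backward edge: old toposort is now invalid. Check if this creates a cycle.
Does 2 already reach 3? Reachable from 2: [0, 1, 2, 3, 4]. YES -> cycle!
Still a DAG? no

Answer: no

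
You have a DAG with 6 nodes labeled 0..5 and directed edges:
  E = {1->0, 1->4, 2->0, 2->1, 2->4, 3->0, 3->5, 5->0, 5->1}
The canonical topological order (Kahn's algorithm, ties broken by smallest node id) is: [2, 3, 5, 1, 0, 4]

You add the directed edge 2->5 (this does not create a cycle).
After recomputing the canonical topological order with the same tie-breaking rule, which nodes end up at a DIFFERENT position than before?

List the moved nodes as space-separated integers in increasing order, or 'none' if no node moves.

Answer: none

Derivation:
Old toposort: [2, 3, 5, 1, 0, 4]
Added edge 2->5
Recompute Kahn (smallest-id tiebreak):
  initial in-degrees: [4, 2, 0, 0, 2, 2]
  ready (indeg=0): [2, 3]
  pop 2: indeg[0]->3; indeg[1]->1; indeg[4]->1; indeg[5]->1 | ready=[3] | order so far=[2]
  pop 3: indeg[0]->2; indeg[5]->0 | ready=[5] | order so far=[2, 3]
  pop 5: indeg[0]->1; indeg[1]->0 | ready=[1] | order so far=[2, 3, 5]
  pop 1: indeg[0]->0; indeg[4]->0 | ready=[0, 4] | order so far=[2, 3, 5, 1]
  pop 0: no out-edges | ready=[4] | order so far=[2, 3, 5, 1, 0]
  pop 4: no out-edges | ready=[] | order so far=[2, 3, 5, 1, 0, 4]
New canonical toposort: [2, 3, 5, 1, 0, 4]
Compare positions:
  Node 0: index 4 -> 4 (same)
  Node 1: index 3 -> 3 (same)
  Node 2: index 0 -> 0 (same)
  Node 3: index 1 -> 1 (same)
  Node 4: index 5 -> 5 (same)
  Node 5: index 2 -> 2 (same)
Nodes that changed position: none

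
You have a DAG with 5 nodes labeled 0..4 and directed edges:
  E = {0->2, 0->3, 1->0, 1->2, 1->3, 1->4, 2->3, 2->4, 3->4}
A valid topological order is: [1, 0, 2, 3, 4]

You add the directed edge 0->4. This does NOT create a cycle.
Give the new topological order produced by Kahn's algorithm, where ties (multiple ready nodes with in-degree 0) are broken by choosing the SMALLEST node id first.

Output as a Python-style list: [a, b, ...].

Answer: [1, 0, 2, 3, 4]

Derivation:
Old toposort: [1, 0, 2, 3, 4]
Added edge: 0->4
Position of 0 (1) < position of 4 (4). Old order still valid.
Run Kahn's algorithm (break ties by smallest node id):
  initial in-degrees: [1, 0, 2, 3, 4]
  ready (indeg=0): [1]
  pop 1: indeg[0]->0; indeg[2]->1; indeg[3]->2; indeg[4]->3 | ready=[0] | order so far=[1]
  pop 0: indeg[2]->0; indeg[3]->1; indeg[4]->2 | ready=[2] | order so far=[1, 0]
  pop 2: indeg[3]->0; indeg[4]->1 | ready=[3] | order so far=[1, 0, 2]
  pop 3: indeg[4]->0 | ready=[4] | order so far=[1, 0, 2, 3]
  pop 4: no out-edges | ready=[] | order so far=[1, 0, 2, 3, 4]
  Result: [1, 0, 2, 3, 4]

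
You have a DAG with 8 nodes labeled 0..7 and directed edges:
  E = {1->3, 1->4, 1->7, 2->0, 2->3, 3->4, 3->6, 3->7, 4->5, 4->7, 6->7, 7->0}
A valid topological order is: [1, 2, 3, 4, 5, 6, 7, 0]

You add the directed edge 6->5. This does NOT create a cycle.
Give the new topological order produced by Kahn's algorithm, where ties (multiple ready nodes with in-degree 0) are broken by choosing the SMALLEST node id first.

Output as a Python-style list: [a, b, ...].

Answer: [1, 2, 3, 4, 6, 5, 7, 0]

Derivation:
Old toposort: [1, 2, 3, 4, 5, 6, 7, 0]
Added edge: 6->5
Position of 6 (5) > position of 5 (4). Must reorder: 6 must now come before 5.
Run Kahn's algorithm (break ties by smallest node id):
  initial in-degrees: [2, 0, 0, 2, 2, 2, 1, 4]
  ready (indeg=0): [1, 2]
  pop 1: indeg[3]->1; indeg[4]->1; indeg[7]->3 | ready=[2] | order so far=[1]
  pop 2: indeg[0]->1; indeg[3]->0 | ready=[3] | order so far=[1, 2]
  pop 3: indeg[4]->0; indeg[6]->0; indeg[7]->2 | ready=[4, 6] | order so far=[1, 2, 3]
  pop 4: indeg[5]->1; indeg[7]->1 | ready=[6] | order so far=[1, 2, 3, 4]
  pop 6: indeg[5]->0; indeg[7]->0 | ready=[5, 7] | order so far=[1, 2, 3, 4, 6]
  pop 5: no out-edges | ready=[7] | order so far=[1, 2, 3, 4, 6, 5]
  pop 7: indeg[0]->0 | ready=[0] | order so far=[1, 2, 3, 4, 6, 5, 7]
  pop 0: no out-edges | ready=[] | order so far=[1, 2, 3, 4, 6, 5, 7, 0]
  Result: [1, 2, 3, 4, 6, 5, 7, 0]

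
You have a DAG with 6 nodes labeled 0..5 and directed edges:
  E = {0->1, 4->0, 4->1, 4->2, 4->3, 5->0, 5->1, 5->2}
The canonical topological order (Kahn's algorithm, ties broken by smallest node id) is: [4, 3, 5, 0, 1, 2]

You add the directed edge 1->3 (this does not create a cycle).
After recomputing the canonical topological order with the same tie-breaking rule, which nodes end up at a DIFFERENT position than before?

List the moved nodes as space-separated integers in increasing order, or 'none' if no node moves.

Answer: 0 1 2 3 5

Derivation:
Old toposort: [4, 3, 5, 0, 1, 2]
Added edge 1->3
Recompute Kahn (smallest-id tiebreak):
  initial in-degrees: [2, 3, 2, 2, 0, 0]
  ready (indeg=0): [4, 5]
  pop 4: indeg[0]->1; indeg[1]->2; indeg[2]->1; indeg[3]->1 | ready=[5] | order so far=[4]
  pop 5: indeg[0]->0; indeg[1]->1; indeg[2]->0 | ready=[0, 2] | order so far=[4, 5]
  pop 0: indeg[1]->0 | ready=[1, 2] | order so far=[4, 5, 0]
  pop 1: indeg[3]->0 | ready=[2, 3] | order so far=[4, 5, 0, 1]
  pop 2: no out-edges | ready=[3] | order so far=[4, 5, 0, 1, 2]
  pop 3: no out-edges | ready=[] | order so far=[4, 5, 0, 1, 2, 3]
New canonical toposort: [4, 5, 0, 1, 2, 3]
Compare positions:
  Node 0: index 3 -> 2 (moved)
  Node 1: index 4 -> 3 (moved)
  Node 2: index 5 -> 4 (moved)
  Node 3: index 1 -> 5 (moved)
  Node 4: index 0 -> 0 (same)
  Node 5: index 2 -> 1 (moved)
Nodes that changed position: 0 1 2 3 5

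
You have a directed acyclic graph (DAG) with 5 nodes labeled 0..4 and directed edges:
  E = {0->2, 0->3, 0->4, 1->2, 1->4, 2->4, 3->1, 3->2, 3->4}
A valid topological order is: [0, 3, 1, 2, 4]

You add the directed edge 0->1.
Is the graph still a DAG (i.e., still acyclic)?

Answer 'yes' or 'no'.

Given toposort: [0, 3, 1, 2, 4]
Position of 0: index 0; position of 1: index 2
New edge 0->1: forward
Forward edge: respects the existing order. Still a DAG, same toposort still valid.
Still a DAG? yes

Answer: yes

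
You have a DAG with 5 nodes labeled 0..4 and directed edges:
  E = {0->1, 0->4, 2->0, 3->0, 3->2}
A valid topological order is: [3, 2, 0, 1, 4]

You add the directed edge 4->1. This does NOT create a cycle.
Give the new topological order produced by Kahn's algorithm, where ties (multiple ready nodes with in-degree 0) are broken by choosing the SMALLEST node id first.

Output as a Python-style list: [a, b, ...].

Old toposort: [3, 2, 0, 1, 4]
Added edge: 4->1
Position of 4 (4) > position of 1 (3). Must reorder: 4 must now come before 1.
Run Kahn's algorithm (break ties by smallest node id):
  initial in-degrees: [2, 2, 1, 0, 1]
  ready (indeg=0): [3]
  pop 3: indeg[0]->1; indeg[2]->0 | ready=[2] | order so far=[3]
  pop 2: indeg[0]->0 | ready=[0] | order so far=[3, 2]
  pop 0: indeg[1]->1; indeg[4]->0 | ready=[4] | order so far=[3, 2, 0]
  pop 4: indeg[1]->0 | ready=[1] | order so far=[3, 2, 0, 4]
  pop 1: no out-edges | ready=[] | order so far=[3, 2, 0, 4, 1]
  Result: [3, 2, 0, 4, 1]

Answer: [3, 2, 0, 4, 1]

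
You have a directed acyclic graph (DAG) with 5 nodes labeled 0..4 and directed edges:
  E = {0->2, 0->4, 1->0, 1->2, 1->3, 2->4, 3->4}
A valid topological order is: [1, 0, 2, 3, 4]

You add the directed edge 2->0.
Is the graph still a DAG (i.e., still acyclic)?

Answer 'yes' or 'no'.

Answer: no

Derivation:
Given toposort: [1, 0, 2, 3, 4]
Position of 2: index 2; position of 0: index 1
New edge 2->0: backward (u after v in old order)
Backward edge: old toposort is now invalid. Check if this creates a cycle.
Does 0 already reach 2? Reachable from 0: [0, 2, 4]. YES -> cycle!
Still a DAG? no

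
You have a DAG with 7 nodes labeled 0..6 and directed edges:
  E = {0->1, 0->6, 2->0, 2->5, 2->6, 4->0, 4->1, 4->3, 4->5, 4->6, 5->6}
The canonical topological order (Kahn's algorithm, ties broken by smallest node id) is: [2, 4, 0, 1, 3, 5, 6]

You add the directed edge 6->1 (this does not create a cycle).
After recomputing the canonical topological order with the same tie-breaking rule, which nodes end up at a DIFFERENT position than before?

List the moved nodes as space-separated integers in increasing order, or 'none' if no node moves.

Old toposort: [2, 4, 0, 1, 3, 5, 6]
Added edge 6->1
Recompute Kahn (smallest-id tiebreak):
  initial in-degrees: [2, 3, 0, 1, 0, 2, 4]
  ready (indeg=0): [2, 4]
  pop 2: indeg[0]->1; indeg[5]->1; indeg[6]->3 | ready=[4] | order so far=[2]
  pop 4: indeg[0]->0; indeg[1]->2; indeg[3]->0; indeg[5]->0; indeg[6]->2 | ready=[0, 3, 5] | order so far=[2, 4]
  pop 0: indeg[1]->1; indeg[6]->1 | ready=[3, 5] | order so far=[2, 4, 0]
  pop 3: no out-edges | ready=[5] | order so far=[2, 4, 0, 3]
  pop 5: indeg[6]->0 | ready=[6] | order so far=[2, 4, 0, 3, 5]
  pop 6: indeg[1]->0 | ready=[1] | order so far=[2, 4, 0, 3, 5, 6]
  pop 1: no out-edges | ready=[] | order so far=[2, 4, 0, 3, 5, 6, 1]
New canonical toposort: [2, 4, 0, 3, 5, 6, 1]
Compare positions:
  Node 0: index 2 -> 2 (same)
  Node 1: index 3 -> 6 (moved)
  Node 2: index 0 -> 0 (same)
  Node 3: index 4 -> 3 (moved)
  Node 4: index 1 -> 1 (same)
  Node 5: index 5 -> 4 (moved)
  Node 6: index 6 -> 5 (moved)
Nodes that changed position: 1 3 5 6

Answer: 1 3 5 6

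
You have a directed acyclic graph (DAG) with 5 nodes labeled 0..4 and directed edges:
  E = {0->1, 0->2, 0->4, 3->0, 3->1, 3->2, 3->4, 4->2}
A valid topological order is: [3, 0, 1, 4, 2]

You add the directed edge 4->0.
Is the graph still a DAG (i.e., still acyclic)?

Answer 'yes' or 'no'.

Answer: no

Derivation:
Given toposort: [3, 0, 1, 4, 2]
Position of 4: index 3; position of 0: index 1
New edge 4->0: backward (u after v in old order)
Backward edge: old toposort is now invalid. Check if this creates a cycle.
Does 0 already reach 4? Reachable from 0: [0, 1, 2, 4]. YES -> cycle!
Still a DAG? no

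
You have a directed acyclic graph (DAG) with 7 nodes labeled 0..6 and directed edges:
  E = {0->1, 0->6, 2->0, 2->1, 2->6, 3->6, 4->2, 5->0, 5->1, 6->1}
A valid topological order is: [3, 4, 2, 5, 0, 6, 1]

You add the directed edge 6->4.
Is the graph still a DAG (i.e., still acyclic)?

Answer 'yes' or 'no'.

Given toposort: [3, 4, 2, 5, 0, 6, 1]
Position of 6: index 5; position of 4: index 1
New edge 6->4: backward (u after v in old order)
Backward edge: old toposort is now invalid. Check if this creates a cycle.
Does 4 already reach 6? Reachable from 4: [0, 1, 2, 4, 6]. YES -> cycle!
Still a DAG? no

Answer: no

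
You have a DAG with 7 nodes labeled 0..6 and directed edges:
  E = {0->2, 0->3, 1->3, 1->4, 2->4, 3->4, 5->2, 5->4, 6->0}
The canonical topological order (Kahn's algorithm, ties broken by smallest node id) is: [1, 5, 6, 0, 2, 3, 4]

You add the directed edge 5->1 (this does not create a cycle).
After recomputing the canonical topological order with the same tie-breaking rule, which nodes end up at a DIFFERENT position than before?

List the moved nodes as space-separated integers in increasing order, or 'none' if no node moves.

Answer: 1 5

Derivation:
Old toposort: [1, 5, 6, 0, 2, 3, 4]
Added edge 5->1
Recompute Kahn (smallest-id tiebreak):
  initial in-degrees: [1, 1, 2, 2, 4, 0, 0]
  ready (indeg=0): [5, 6]
  pop 5: indeg[1]->0; indeg[2]->1; indeg[4]->3 | ready=[1, 6] | order so far=[5]
  pop 1: indeg[3]->1; indeg[4]->2 | ready=[6] | order so far=[5, 1]
  pop 6: indeg[0]->0 | ready=[0] | order so far=[5, 1, 6]
  pop 0: indeg[2]->0; indeg[3]->0 | ready=[2, 3] | order so far=[5, 1, 6, 0]
  pop 2: indeg[4]->1 | ready=[3] | order so far=[5, 1, 6, 0, 2]
  pop 3: indeg[4]->0 | ready=[4] | order so far=[5, 1, 6, 0, 2, 3]
  pop 4: no out-edges | ready=[] | order so far=[5, 1, 6, 0, 2, 3, 4]
New canonical toposort: [5, 1, 6, 0, 2, 3, 4]
Compare positions:
  Node 0: index 3 -> 3 (same)
  Node 1: index 0 -> 1 (moved)
  Node 2: index 4 -> 4 (same)
  Node 3: index 5 -> 5 (same)
  Node 4: index 6 -> 6 (same)
  Node 5: index 1 -> 0 (moved)
  Node 6: index 2 -> 2 (same)
Nodes that changed position: 1 5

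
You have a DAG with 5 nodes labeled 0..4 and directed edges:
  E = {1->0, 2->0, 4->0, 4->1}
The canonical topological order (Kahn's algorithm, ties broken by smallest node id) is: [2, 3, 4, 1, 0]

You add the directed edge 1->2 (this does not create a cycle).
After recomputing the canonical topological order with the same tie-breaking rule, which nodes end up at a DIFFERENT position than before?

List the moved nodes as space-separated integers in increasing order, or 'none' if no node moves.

Old toposort: [2, 3, 4, 1, 0]
Added edge 1->2
Recompute Kahn (smallest-id tiebreak):
  initial in-degrees: [3, 1, 1, 0, 0]
  ready (indeg=0): [3, 4]
  pop 3: no out-edges | ready=[4] | order so far=[3]
  pop 4: indeg[0]->2; indeg[1]->0 | ready=[1] | order so far=[3, 4]
  pop 1: indeg[0]->1; indeg[2]->0 | ready=[2] | order so far=[3, 4, 1]
  pop 2: indeg[0]->0 | ready=[0] | order so far=[3, 4, 1, 2]
  pop 0: no out-edges | ready=[] | order so far=[3, 4, 1, 2, 0]
New canonical toposort: [3, 4, 1, 2, 0]
Compare positions:
  Node 0: index 4 -> 4 (same)
  Node 1: index 3 -> 2 (moved)
  Node 2: index 0 -> 3 (moved)
  Node 3: index 1 -> 0 (moved)
  Node 4: index 2 -> 1 (moved)
Nodes that changed position: 1 2 3 4

Answer: 1 2 3 4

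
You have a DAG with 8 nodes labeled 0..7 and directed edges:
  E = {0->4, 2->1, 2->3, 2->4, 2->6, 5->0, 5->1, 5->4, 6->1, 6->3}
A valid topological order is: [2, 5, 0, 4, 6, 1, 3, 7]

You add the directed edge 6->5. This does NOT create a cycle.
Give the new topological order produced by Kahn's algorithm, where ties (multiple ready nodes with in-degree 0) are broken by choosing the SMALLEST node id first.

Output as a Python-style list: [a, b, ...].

Answer: [2, 6, 3, 5, 0, 1, 4, 7]

Derivation:
Old toposort: [2, 5, 0, 4, 6, 1, 3, 7]
Added edge: 6->5
Position of 6 (4) > position of 5 (1). Must reorder: 6 must now come before 5.
Run Kahn's algorithm (break ties by smallest node id):
  initial in-degrees: [1, 3, 0, 2, 3, 1, 1, 0]
  ready (indeg=0): [2, 7]
  pop 2: indeg[1]->2; indeg[3]->1; indeg[4]->2; indeg[6]->0 | ready=[6, 7] | order so far=[2]
  pop 6: indeg[1]->1; indeg[3]->0; indeg[5]->0 | ready=[3, 5, 7] | order so far=[2, 6]
  pop 3: no out-edges | ready=[5, 7] | order so far=[2, 6, 3]
  pop 5: indeg[0]->0; indeg[1]->0; indeg[4]->1 | ready=[0, 1, 7] | order so far=[2, 6, 3, 5]
  pop 0: indeg[4]->0 | ready=[1, 4, 7] | order so far=[2, 6, 3, 5, 0]
  pop 1: no out-edges | ready=[4, 7] | order so far=[2, 6, 3, 5, 0, 1]
  pop 4: no out-edges | ready=[7] | order so far=[2, 6, 3, 5, 0, 1, 4]
  pop 7: no out-edges | ready=[] | order so far=[2, 6, 3, 5, 0, 1, 4, 7]
  Result: [2, 6, 3, 5, 0, 1, 4, 7]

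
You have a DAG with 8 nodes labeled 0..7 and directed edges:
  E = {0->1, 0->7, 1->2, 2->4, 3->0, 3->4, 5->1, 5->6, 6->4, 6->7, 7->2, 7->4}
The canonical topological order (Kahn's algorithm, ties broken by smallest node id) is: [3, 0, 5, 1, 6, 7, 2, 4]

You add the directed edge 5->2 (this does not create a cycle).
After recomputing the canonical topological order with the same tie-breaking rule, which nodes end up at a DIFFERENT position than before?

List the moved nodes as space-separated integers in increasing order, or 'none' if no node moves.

Old toposort: [3, 0, 5, 1, 6, 7, 2, 4]
Added edge 5->2
Recompute Kahn (smallest-id tiebreak):
  initial in-degrees: [1, 2, 3, 0, 4, 0, 1, 2]
  ready (indeg=0): [3, 5]
  pop 3: indeg[0]->0; indeg[4]->3 | ready=[0, 5] | order so far=[3]
  pop 0: indeg[1]->1; indeg[7]->1 | ready=[5] | order so far=[3, 0]
  pop 5: indeg[1]->0; indeg[2]->2; indeg[6]->0 | ready=[1, 6] | order so far=[3, 0, 5]
  pop 1: indeg[2]->1 | ready=[6] | order so far=[3, 0, 5, 1]
  pop 6: indeg[4]->2; indeg[7]->0 | ready=[7] | order so far=[3, 0, 5, 1, 6]
  pop 7: indeg[2]->0; indeg[4]->1 | ready=[2] | order so far=[3, 0, 5, 1, 6, 7]
  pop 2: indeg[4]->0 | ready=[4] | order so far=[3, 0, 5, 1, 6, 7, 2]
  pop 4: no out-edges | ready=[] | order so far=[3, 0, 5, 1, 6, 7, 2, 4]
New canonical toposort: [3, 0, 5, 1, 6, 7, 2, 4]
Compare positions:
  Node 0: index 1 -> 1 (same)
  Node 1: index 3 -> 3 (same)
  Node 2: index 6 -> 6 (same)
  Node 3: index 0 -> 0 (same)
  Node 4: index 7 -> 7 (same)
  Node 5: index 2 -> 2 (same)
  Node 6: index 4 -> 4 (same)
  Node 7: index 5 -> 5 (same)
Nodes that changed position: none

Answer: none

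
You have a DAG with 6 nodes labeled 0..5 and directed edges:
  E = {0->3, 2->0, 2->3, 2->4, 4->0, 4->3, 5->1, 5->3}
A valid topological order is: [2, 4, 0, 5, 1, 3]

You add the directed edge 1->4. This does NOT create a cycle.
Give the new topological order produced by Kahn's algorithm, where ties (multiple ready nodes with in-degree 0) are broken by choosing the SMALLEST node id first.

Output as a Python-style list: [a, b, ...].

Old toposort: [2, 4, 0, 5, 1, 3]
Added edge: 1->4
Position of 1 (4) > position of 4 (1). Must reorder: 1 must now come before 4.
Run Kahn's algorithm (break ties by smallest node id):
  initial in-degrees: [2, 1, 0, 4, 2, 0]
  ready (indeg=0): [2, 5]
  pop 2: indeg[0]->1; indeg[3]->3; indeg[4]->1 | ready=[5] | order so far=[2]
  pop 5: indeg[1]->0; indeg[3]->2 | ready=[1] | order so far=[2, 5]
  pop 1: indeg[4]->0 | ready=[4] | order so far=[2, 5, 1]
  pop 4: indeg[0]->0; indeg[3]->1 | ready=[0] | order so far=[2, 5, 1, 4]
  pop 0: indeg[3]->0 | ready=[3] | order so far=[2, 5, 1, 4, 0]
  pop 3: no out-edges | ready=[] | order so far=[2, 5, 1, 4, 0, 3]
  Result: [2, 5, 1, 4, 0, 3]

Answer: [2, 5, 1, 4, 0, 3]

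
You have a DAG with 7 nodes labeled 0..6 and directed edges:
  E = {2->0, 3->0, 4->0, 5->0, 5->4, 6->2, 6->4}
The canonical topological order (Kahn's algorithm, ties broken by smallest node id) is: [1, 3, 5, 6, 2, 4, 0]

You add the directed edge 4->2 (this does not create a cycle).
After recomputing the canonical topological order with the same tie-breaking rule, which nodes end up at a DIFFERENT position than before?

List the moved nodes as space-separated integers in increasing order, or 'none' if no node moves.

Answer: 2 4

Derivation:
Old toposort: [1, 3, 5, 6, 2, 4, 0]
Added edge 4->2
Recompute Kahn (smallest-id tiebreak):
  initial in-degrees: [4, 0, 2, 0, 2, 0, 0]
  ready (indeg=0): [1, 3, 5, 6]
  pop 1: no out-edges | ready=[3, 5, 6] | order so far=[1]
  pop 3: indeg[0]->3 | ready=[5, 6] | order so far=[1, 3]
  pop 5: indeg[0]->2; indeg[4]->1 | ready=[6] | order so far=[1, 3, 5]
  pop 6: indeg[2]->1; indeg[4]->0 | ready=[4] | order so far=[1, 3, 5, 6]
  pop 4: indeg[0]->1; indeg[2]->0 | ready=[2] | order so far=[1, 3, 5, 6, 4]
  pop 2: indeg[0]->0 | ready=[0] | order so far=[1, 3, 5, 6, 4, 2]
  pop 0: no out-edges | ready=[] | order so far=[1, 3, 5, 6, 4, 2, 0]
New canonical toposort: [1, 3, 5, 6, 4, 2, 0]
Compare positions:
  Node 0: index 6 -> 6 (same)
  Node 1: index 0 -> 0 (same)
  Node 2: index 4 -> 5 (moved)
  Node 3: index 1 -> 1 (same)
  Node 4: index 5 -> 4 (moved)
  Node 5: index 2 -> 2 (same)
  Node 6: index 3 -> 3 (same)
Nodes that changed position: 2 4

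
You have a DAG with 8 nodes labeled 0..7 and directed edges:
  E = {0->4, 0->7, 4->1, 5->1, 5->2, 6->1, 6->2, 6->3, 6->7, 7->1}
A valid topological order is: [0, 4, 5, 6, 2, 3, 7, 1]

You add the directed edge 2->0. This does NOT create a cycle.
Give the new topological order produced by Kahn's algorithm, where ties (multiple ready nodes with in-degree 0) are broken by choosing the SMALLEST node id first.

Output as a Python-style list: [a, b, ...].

Answer: [5, 6, 2, 0, 3, 4, 7, 1]

Derivation:
Old toposort: [0, 4, 5, 6, 2, 3, 7, 1]
Added edge: 2->0
Position of 2 (4) > position of 0 (0). Must reorder: 2 must now come before 0.
Run Kahn's algorithm (break ties by smallest node id):
  initial in-degrees: [1, 4, 2, 1, 1, 0, 0, 2]
  ready (indeg=0): [5, 6]
  pop 5: indeg[1]->3; indeg[2]->1 | ready=[6] | order so far=[5]
  pop 6: indeg[1]->2; indeg[2]->0; indeg[3]->0; indeg[7]->1 | ready=[2, 3] | order so far=[5, 6]
  pop 2: indeg[0]->0 | ready=[0, 3] | order so far=[5, 6, 2]
  pop 0: indeg[4]->0; indeg[7]->0 | ready=[3, 4, 7] | order so far=[5, 6, 2, 0]
  pop 3: no out-edges | ready=[4, 7] | order so far=[5, 6, 2, 0, 3]
  pop 4: indeg[1]->1 | ready=[7] | order so far=[5, 6, 2, 0, 3, 4]
  pop 7: indeg[1]->0 | ready=[1] | order so far=[5, 6, 2, 0, 3, 4, 7]
  pop 1: no out-edges | ready=[] | order so far=[5, 6, 2, 0, 3, 4, 7, 1]
  Result: [5, 6, 2, 0, 3, 4, 7, 1]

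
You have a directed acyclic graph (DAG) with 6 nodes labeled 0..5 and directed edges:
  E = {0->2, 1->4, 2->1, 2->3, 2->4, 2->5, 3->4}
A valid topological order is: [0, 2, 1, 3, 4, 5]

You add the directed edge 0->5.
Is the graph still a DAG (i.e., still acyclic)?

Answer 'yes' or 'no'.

Answer: yes

Derivation:
Given toposort: [0, 2, 1, 3, 4, 5]
Position of 0: index 0; position of 5: index 5
New edge 0->5: forward
Forward edge: respects the existing order. Still a DAG, same toposort still valid.
Still a DAG? yes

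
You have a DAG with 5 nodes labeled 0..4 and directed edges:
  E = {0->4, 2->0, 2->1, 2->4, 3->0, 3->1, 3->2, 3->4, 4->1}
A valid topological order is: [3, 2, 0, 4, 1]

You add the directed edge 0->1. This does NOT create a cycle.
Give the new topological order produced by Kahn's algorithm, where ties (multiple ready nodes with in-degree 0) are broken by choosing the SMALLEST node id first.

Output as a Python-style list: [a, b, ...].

Answer: [3, 2, 0, 4, 1]

Derivation:
Old toposort: [3, 2, 0, 4, 1]
Added edge: 0->1
Position of 0 (2) < position of 1 (4). Old order still valid.
Run Kahn's algorithm (break ties by smallest node id):
  initial in-degrees: [2, 4, 1, 0, 3]
  ready (indeg=0): [3]
  pop 3: indeg[0]->1; indeg[1]->3; indeg[2]->0; indeg[4]->2 | ready=[2] | order so far=[3]
  pop 2: indeg[0]->0; indeg[1]->2; indeg[4]->1 | ready=[0] | order so far=[3, 2]
  pop 0: indeg[1]->1; indeg[4]->0 | ready=[4] | order so far=[3, 2, 0]
  pop 4: indeg[1]->0 | ready=[1] | order so far=[3, 2, 0, 4]
  pop 1: no out-edges | ready=[] | order so far=[3, 2, 0, 4, 1]
  Result: [3, 2, 0, 4, 1]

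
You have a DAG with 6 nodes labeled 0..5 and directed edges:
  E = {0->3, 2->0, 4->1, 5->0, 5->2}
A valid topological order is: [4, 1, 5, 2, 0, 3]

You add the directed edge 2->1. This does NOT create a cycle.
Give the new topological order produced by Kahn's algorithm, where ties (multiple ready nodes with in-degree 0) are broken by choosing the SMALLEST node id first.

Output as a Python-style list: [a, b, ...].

Answer: [4, 5, 2, 0, 1, 3]

Derivation:
Old toposort: [4, 1, 5, 2, 0, 3]
Added edge: 2->1
Position of 2 (3) > position of 1 (1). Must reorder: 2 must now come before 1.
Run Kahn's algorithm (break ties by smallest node id):
  initial in-degrees: [2, 2, 1, 1, 0, 0]
  ready (indeg=0): [4, 5]
  pop 4: indeg[1]->1 | ready=[5] | order so far=[4]
  pop 5: indeg[0]->1; indeg[2]->0 | ready=[2] | order so far=[4, 5]
  pop 2: indeg[0]->0; indeg[1]->0 | ready=[0, 1] | order so far=[4, 5, 2]
  pop 0: indeg[3]->0 | ready=[1, 3] | order so far=[4, 5, 2, 0]
  pop 1: no out-edges | ready=[3] | order so far=[4, 5, 2, 0, 1]
  pop 3: no out-edges | ready=[] | order so far=[4, 5, 2, 0, 1, 3]
  Result: [4, 5, 2, 0, 1, 3]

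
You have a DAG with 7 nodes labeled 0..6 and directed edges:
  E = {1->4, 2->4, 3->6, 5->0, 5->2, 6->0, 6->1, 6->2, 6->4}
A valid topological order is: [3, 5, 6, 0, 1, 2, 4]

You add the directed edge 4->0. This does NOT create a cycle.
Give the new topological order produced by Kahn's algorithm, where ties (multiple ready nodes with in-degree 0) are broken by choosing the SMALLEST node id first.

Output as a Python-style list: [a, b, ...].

Old toposort: [3, 5, 6, 0, 1, 2, 4]
Added edge: 4->0
Position of 4 (6) > position of 0 (3). Must reorder: 4 must now come before 0.
Run Kahn's algorithm (break ties by smallest node id):
  initial in-degrees: [3, 1, 2, 0, 3, 0, 1]
  ready (indeg=0): [3, 5]
  pop 3: indeg[6]->0 | ready=[5, 6] | order so far=[3]
  pop 5: indeg[0]->2; indeg[2]->1 | ready=[6] | order so far=[3, 5]
  pop 6: indeg[0]->1; indeg[1]->0; indeg[2]->0; indeg[4]->2 | ready=[1, 2] | order so far=[3, 5, 6]
  pop 1: indeg[4]->1 | ready=[2] | order so far=[3, 5, 6, 1]
  pop 2: indeg[4]->0 | ready=[4] | order so far=[3, 5, 6, 1, 2]
  pop 4: indeg[0]->0 | ready=[0] | order so far=[3, 5, 6, 1, 2, 4]
  pop 0: no out-edges | ready=[] | order so far=[3, 5, 6, 1, 2, 4, 0]
  Result: [3, 5, 6, 1, 2, 4, 0]

Answer: [3, 5, 6, 1, 2, 4, 0]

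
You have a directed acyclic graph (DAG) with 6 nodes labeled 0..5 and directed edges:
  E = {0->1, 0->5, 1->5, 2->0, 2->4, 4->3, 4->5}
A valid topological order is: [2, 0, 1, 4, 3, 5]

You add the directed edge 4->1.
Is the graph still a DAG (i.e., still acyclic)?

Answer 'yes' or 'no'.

Answer: yes

Derivation:
Given toposort: [2, 0, 1, 4, 3, 5]
Position of 4: index 3; position of 1: index 2
New edge 4->1: backward (u after v in old order)
Backward edge: old toposort is now invalid. Check if this creates a cycle.
Does 1 already reach 4? Reachable from 1: [1, 5]. NO -> still a DAG (reorder needed).
Still a DAG? yes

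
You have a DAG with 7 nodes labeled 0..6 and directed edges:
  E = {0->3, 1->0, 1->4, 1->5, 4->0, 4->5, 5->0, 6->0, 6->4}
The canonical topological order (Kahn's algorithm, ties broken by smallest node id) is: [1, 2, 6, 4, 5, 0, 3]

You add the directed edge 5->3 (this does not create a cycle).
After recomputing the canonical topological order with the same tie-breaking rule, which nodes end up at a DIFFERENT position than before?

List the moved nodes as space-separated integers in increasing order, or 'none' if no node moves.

Old toposort: [1, 2, 6, 4, 5, 0, 3]
Added edge 5->3
Recompute Kahn (smallest-id tiebreak):
  initial in-degrees: [4, 0, 0, 2, 2, 2, 0]
  ready (indeg=0): [1, 2, 6]
  pop 1: indeg[0]->3; indeg[4]->1; indeg[5]->1 | ready=[2, 6] | order so far=[1]
  pop 2: no out-edges | ready=[6] | order so far=[1, 2]
  pop 6: indeg[0]->2; indeg[4]->0 | ready=[4] | order so far=[1, 2, 6]
  pop 4: indeg[0]->1; indeg[5]->0 | ready=[5] | order so far=[1, 2, 6, 4]
  pop 5: indeg[0]->0; indeg[3]->1 | ready=[0] | order so far=[1, 2, 6, 4, 5]
  pop 0: indeg[3]->0 | ready=[3] | order so far=[1, 2, 6, 4, 5, 0]
  pop 3: no out-edges | ready=[] | order so far=[1, 2, 6, 4, 5, 0, 3]
New canonical toposort: [1, 2, 6, 4, 5, 0, 3]
Compare positions:
  Node 0: index 5 -> 5 (same)
  Node 1: index 0 -> 0 (same)
  Node 2: index 1 -> 1 (same)
  Node 3: index 6 -> 6 (same)
  Node 4: index 3 -> 3 (same)
  Node 5: index 4 -> 4 (same)
  Node 6: index 2 -> 2 (same)
Nodes that changed position: none

Answer: none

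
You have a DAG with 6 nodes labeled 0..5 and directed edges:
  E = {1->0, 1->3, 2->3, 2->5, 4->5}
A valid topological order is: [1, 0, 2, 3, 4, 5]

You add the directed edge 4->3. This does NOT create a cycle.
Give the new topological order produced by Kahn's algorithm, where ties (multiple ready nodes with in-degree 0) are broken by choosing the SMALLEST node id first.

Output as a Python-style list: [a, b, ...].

Answer: [1, 0, 2, 4, 3, 5]

Derivation:
Old toposort: [1, 0, 2, 3, 4, 5]
Added edge: 4->3
Position of 4 (4) > position of 3 (3). Must reorder: 4 must now come before 3.
Run Kahn's algorithm (break ties by smallest node id):
  initial in-degrees: [1, 0, 0, 3, 0, 2]
  ready (indeg=0): [1, 2, 4]
  pop 1: indeg[0]->0; indeg[3]->2 | ready=[0, 2, 4] | order so far=[1]
  pop 0: no out-edges | ready=[2, 4] | order so far=[1, 0]
  pop 2: indeg[3]->1; indeg[5]->1 | ready=[4] | order so far=[1, 0, 2]
  pop 4: indeg[3]->0; indeg[5]->0 | ready=[3, 5] | order so far=[1, 0, 2, 4]
  pop 3: no out-edges | ready=[5] | order so far=[1, 0, 2, 4, 3]
  pop 5: no out-edges | ready=[] | order so far=[1, 0, 2, 4, 3, 5]
  Result: [1, 0, 2, 4, 3, 5]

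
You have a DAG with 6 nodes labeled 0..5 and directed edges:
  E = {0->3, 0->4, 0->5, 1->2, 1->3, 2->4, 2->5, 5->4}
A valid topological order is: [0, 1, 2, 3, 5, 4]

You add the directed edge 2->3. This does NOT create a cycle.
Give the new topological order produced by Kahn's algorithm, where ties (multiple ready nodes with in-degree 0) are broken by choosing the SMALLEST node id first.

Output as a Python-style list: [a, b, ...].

Answer: [0, 1, 2, 3, 5, 4]

Derivation:
Old toposort: [0, 1, 2, 3, 5, 4]
Added edge: 2->3
Position of 2 (2) < position of 3 (3). Old order still valid.
Run Kahn's algorithm (break ties by smallest node id):
  initial in-degrees: [0, 0, 1, 3, 3, 2]
  ready (indeg=0): [0, 1]
  pop 0: indeg[3]->2; indeg[4]->2; indeg[5]->1 | ready=[1] | order so far=[0]
  pop 1: indeg[2]->0; indeg[3]->1 | ready=[2] | order so far=[0, 1]
  pop 2: indeg[3]->0; indeg[4]->1; indeg[5]->0 | ready=[3, 5] | order so far=[0, 1, 2]
  pop 3: no out-edges | ready=[5] | order so far=[0, 1, 2, 3]
  pop 5: indeg[4]->0 | ready=[4] | order so far=[0, 1, 2, 3, 5]
  pop 4: no out-edges | ready=[] | order so far=[0, 1, 2, 3, 5, 4]
  Result: [0, 1, 2, 3, 5, 4]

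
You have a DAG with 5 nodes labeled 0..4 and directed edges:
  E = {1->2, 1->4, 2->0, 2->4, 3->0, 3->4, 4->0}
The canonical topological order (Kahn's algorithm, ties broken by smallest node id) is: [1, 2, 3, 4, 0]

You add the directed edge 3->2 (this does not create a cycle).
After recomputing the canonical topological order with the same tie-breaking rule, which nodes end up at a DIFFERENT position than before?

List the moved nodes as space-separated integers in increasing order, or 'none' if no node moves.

Answer: 2 3

Derivation:
Old toposort: [1, 2, 3, 4, 0]
Added edge 3->2
Recompute Kahn (smallest-id tiebreak):
  initial in-degrees: [3, 0, 2, 0, 3]
  ready (indeg=0): [1, 3]
  pop 1: indeg[2]->1; indeg[4]->2 | ready=[3] | order so far=[1]
  pop 3: indeg[0]->2; indeg[2]->0; indeg[4]->1 | ready=[2] | order so far=[1, 3]
  pop 2: indeg[0]->1; indeg[4]->0 | ready=[4] | order so far=[1, 3, 2]
  pop 4: indeg[0]->0 | ready=[0] | order so far=[1, 3, 2, 4]
  pop 0: no out-edges | ready=[] | order so far=[1, 3, 2, 4, 0]
New canonical toposort: [1, 3, 2, 4, 0]
Compare positions:
  Node 0: index 4 -> 4 (same)
  Node 1: index 0 -> 0 (same)
  Node 2: index 1 -> 2 (moved)
  Node 3: index 2 -> 1 (moved)
  Node 4: index 3 -> 3 (same)
Nodes that changed position: 2 3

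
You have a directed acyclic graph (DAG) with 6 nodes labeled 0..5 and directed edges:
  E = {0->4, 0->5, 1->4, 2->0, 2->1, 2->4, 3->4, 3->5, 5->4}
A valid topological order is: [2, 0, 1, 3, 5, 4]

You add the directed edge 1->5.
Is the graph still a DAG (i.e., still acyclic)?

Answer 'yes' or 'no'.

Answer: yes

Derivation:
Given toposort: [2, 0, 1, 3, 5, 4]
Position of 1: index 2; position of 5: index 4
New edge 1->5: forward
Forward edge: respects the existing order. Still a DAG, same toposort still valid.
Still a DAG? yes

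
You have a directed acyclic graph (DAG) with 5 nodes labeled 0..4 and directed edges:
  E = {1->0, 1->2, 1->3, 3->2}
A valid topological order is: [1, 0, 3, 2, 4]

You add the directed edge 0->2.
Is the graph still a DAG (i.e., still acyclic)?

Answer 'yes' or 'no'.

Given toposort: [1, 0, 3, 2, 4]
Position of 0: index 1; position of 2: index 3
New edge 0->2: forward
Forward edge: respects the existing order. Still a DAG, same toposort still valid.
Still a DAG? yes

Answer: yes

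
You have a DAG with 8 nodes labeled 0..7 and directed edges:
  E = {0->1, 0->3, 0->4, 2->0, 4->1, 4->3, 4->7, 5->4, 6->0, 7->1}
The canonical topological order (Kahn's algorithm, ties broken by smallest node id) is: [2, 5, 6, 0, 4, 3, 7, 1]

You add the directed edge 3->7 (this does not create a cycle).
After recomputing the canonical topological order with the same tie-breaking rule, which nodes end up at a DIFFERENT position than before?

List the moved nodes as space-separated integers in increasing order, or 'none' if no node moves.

Old toposort: [2, 5, 6, 0, 4, 3, 7, 1]
Added edge 3->7
Recompute Kahn (smallest-id tiebreak):
  initial in-degrees: [2, 3, 0, 2, 2, 0, 0, 2]
  ready (indeg=0): [2, 5, 6]
  pop 2: indeg[0]->1 | ready=[5, 6] | order so far=[2]
  pop 5: indeg[4]->1 | ready=[6] | order so far=[2, 5]
  pop 6: indeg[0]->0 | ready=[0] | order so far=[2, 5, 6]
  pop 0: indeg[1]->2; indeg[3]->1; indeg[4]->0 | ready=[4] | order so far=[2, 5, 6, 0]
  pop 4: indeg[1]->1; indeg[3]->0; indeg[7]->1 | ready=[3] | order so far=[2, 5, 6, 0, 4]
  pop 3: indeg[7]->0 | ready=[7] | order so far=[2, 5, 6, 0, 4, 3]
  pop 7: indeg[1]->0 | ready=[1] | order so far=[2, 5, 6, 0, 4, 3, 7]
  pop 1: no out-edges | ready=[] | order so far=[2, 5, 6, 0, 4, 3, 7, 1]
New canonical toposort: [2, 5, 6, 0, 4, 3, 7, 1]
Compare positions:
  Node 0: index 3 -> 3 (same)
  Node 1: index 7 -> 7 (same)
  Node 2: index 0 -> 0 (same)
  Node 3: index 5 -> 5 (same)
  Node 4: index 4 -> 4 (same)
  Node 5: index 1 -> 1 (same)
  Node 6: index 2 -> 2 (same)
  Node 7: index 6 -> 6 (same)
Nodes that changed position: none

Answer: none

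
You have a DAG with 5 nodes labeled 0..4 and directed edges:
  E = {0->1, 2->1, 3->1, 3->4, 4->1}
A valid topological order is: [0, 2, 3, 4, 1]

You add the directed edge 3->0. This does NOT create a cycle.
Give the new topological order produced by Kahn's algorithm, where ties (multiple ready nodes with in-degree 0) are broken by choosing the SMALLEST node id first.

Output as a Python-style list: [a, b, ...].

Answer: [2, 3, 0, 4, 1]

Derivation:
Old toposort: [0, 2, 3, 4, 1]
Added edge: 3->0
Position of 3 (2) > position of 0 (0). Must reorder: 3 must now come before 0.
Run Kahn's algorithm (break ties by smallest node id):
  initial in-degrees: [1, 4, 0, 0, 1]
  ready (indeg=0): [2, 3]
  pop 2: indeg[1]->3 | ready=[3] | order so far=[2]
  pop 3: indeg[0]->0; indeg[1]->2; indeg[4]->0 | ready=[0, 4] | order so far=[2, 3]
  pop 0: indeg[1]->1 | ready=[4] | order so far=[2, 3, 0]
  pop 4: indeg[1]->0 | ready=[1] | order so far=[2, 3, 0, 4]
  pop 1: no out-edges | ready=[] | order so far=[2, 3, 0, 4, 1]
  Result: [2, 3, 0, 4, 1]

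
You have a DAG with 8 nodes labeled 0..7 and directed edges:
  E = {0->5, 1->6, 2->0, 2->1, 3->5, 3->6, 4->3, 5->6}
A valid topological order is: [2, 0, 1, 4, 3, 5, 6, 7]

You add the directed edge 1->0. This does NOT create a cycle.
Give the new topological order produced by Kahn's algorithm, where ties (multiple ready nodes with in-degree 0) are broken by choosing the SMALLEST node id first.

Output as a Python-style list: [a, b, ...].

Old toposort: [2, 0, 1, 4, 3, 5, 6, 7]
Added edge: 1->0
Position of 1 (2) > position of 0 (1). Must reorder: 1 must now come before 0.
Run Kahn's algorithm (break ties by smallest node id):
  initial in-degrees: [2, 1, 0, 1, 0, 2, 3, 0]
  ready (indeg=0): [2, 4, 7]
  pop 2: indeg[0]->1; indeg[1]->0 | ready=[1, 4, 7] | order so far=[2]
  pop 1: indeg[0]->0; indeg[6]->2 | ready=[0, 4, 7] | order so far=[2, 1]
  pop 0: indeg[5]->1 | ready=[4, 7] | order so far=[2, 1, 0]
  pop 4: indeg[3]->0 | ready=[3, 7] | order so far=[2, 1, 0, 4]
  pop 3: indeg[5]->0; indeg[6]->1 | ready=[5, 7] | order so far=[2, 1, 0, 4, 3]
  pop 5: indeg[6]->0 | ready=[6, 7] | order so far=[2, 1, 0, 4, 3, 5]
  pop 6: no out-edges | ready=[7] | order so far=[2, 1, 0, 4, 3, 5, 6]
  pop 7: no out-edges | ready=[] | order so far=[2, 1, 0, 4, 3, 5, 6, 7]
  Result: [2, 1, 0, 4, 3, 5, 6, 7]

Answer: [2, 1, 0, 4, 3, 5, 6, 7]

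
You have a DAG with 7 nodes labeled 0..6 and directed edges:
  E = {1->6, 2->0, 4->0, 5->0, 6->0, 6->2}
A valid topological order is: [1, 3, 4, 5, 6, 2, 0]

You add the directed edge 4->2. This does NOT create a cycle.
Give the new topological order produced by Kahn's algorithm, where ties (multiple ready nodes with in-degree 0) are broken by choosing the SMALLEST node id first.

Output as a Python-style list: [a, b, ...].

Old toposort: [1, 3, 4, 5, 6, 2, 0]
Added edge: 4->2
Position of 4 (2) < position of 2 (5). Old order still valid.
Run Kahn's algorithm (break ties by smallest node id):
  initial in-degrees: [4, 0, 2, 0, 0, 0, 1]
  ready (indeg=0): [1, 3, 4, 5]
  pop 1: indeg[6]->0 | ready=[3, 4, 5, 6] | order so far=[1]
  pop 3: no out-edges | ready=[4, 5, 6] | order so far=[1, 3]
  pop 4: indeg[0]->3; indeg[2]->1 | ready=[5, 6] | order so far=[1, 3, 4]
  pop 5: indeg[0]->2 | ready=[6] | order so far=[1, 3, 4, 5]
  pop 6: indeg[0]->1; indeg[2]->0 | ready=[2] | order so far=[1, 3, 4, 5, 6]
  pop 2: indeg[0]->0 | ready=[0] | order so far=[1, 3, 4, 5, 6, 2]
  pop 0: no out-edges | ready=[] | order so far=[1, 3, 4, 5, 6, 2, 0]
  Result: [1, 3, 4, 5, 6, 2, 0]

Answer: [1, 3, 4, 5, 6, 2, 0]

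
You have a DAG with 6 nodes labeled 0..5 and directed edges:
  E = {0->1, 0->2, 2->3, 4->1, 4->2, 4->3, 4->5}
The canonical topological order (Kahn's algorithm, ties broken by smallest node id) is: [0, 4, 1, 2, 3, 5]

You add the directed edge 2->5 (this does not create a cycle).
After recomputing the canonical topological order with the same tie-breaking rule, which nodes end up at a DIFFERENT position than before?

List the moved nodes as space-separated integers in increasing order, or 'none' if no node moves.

Answer: none

Derivation:
Old toposort: [0, 4, 1, 2, 3, 5]
Added edge 2->5
Recompute Kahn (smallest-id tiebreak):
  initial in-degrees: [0, 2, 2, 2, 0, 2]
  ready (indeg=0): [0, 4]
  pop 0: indeg[1]->1; indeg[2]->1 | ready=[4] | order so far=[0]
  pop 4: indeg[1]->0; indeg[2]->0; indeg[3]->1; indeg[5]->1 | ready=[1, 2] | order so far=[0, 4]
  pop 1: no out-edges | ready=[2] | order so far=[0, 4, 1]
  pop 2: indeg[3]->0; indeg[5]->0 | ready=[3, 5] | order so far=[0, 4, 1, 2]
  pop 3: no out-edges | ready=[5] | order so far=[0, 4, 1, 2, 3]
  pop 5: no out-edges | ready=[] | order so far=[0, 4, 1, 2, 3, 5]
New canonical toposort: [0, 4, 1, 2, 3, 5]
Compare positions:
  Node 0: index 0 -> 0 (same)
  Node 1: index 2 -> 2 (same)
  Node 2: index 3 -> 3 (same)
  Node 3: index 4 -> 4 (same)
  Node 4: index 1 -> 1 (same)
  Node 5: index 5 -> 5 (same)
Nodes that changed position: none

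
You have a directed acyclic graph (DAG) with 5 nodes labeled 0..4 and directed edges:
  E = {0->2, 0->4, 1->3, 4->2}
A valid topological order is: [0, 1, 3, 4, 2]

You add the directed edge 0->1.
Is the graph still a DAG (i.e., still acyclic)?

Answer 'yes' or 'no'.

Given toposort: [0, 1, 3, 4, 2]
Position of 0: index 0; position of 1: index 1
New edge 0->1: forward
Forward edge: respects the existing order. Still a DAG, same toposort still valid.
Still a DAG? yes

Answer: yes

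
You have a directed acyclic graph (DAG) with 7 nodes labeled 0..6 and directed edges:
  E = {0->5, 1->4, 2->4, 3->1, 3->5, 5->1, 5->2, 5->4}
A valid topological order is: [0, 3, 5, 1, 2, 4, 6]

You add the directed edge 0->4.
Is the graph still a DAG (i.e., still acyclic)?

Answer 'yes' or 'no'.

Given toposort: [0, 3, 5, 1, 2, 4, 6]
Position of 0: index 0; position of 4: index 5
New edge 0->4: forward
Forward edge: respects the existing order. Still a DAG, same toposort still valid.
Still a DAG? yes

Answer: yes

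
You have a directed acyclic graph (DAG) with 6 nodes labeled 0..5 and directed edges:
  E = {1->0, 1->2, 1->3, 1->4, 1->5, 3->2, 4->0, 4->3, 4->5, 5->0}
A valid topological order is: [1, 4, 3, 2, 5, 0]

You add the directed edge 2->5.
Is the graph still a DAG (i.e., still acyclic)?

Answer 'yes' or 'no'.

Answer: yes

Derivation:
Given toposort: [1, 4, 3, 2, 5, 0]
Position of 2: index 3; position of 5: index 4
New edge 2->5: forward
Forward edge: respects the existing order. Still a DAG, same toposort still valid.
Still a DAG? yes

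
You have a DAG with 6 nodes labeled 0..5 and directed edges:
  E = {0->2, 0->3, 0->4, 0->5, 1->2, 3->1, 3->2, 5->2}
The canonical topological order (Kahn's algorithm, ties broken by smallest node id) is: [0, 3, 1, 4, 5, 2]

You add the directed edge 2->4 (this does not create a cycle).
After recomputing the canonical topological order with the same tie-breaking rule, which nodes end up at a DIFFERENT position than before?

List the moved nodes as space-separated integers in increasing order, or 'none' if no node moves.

Answer: 2 4 5

Derivation:
Old toposort: [0, 3, 1, 4, 5, 2]
Added edge 2->4
Recompute Kahn (smallest-id tiebreak):
  initial in-degrees: [0, 1, 4, 1, 2, 1]
  ready (indeg=0): [0]
  pop 0: indeg[2]->3; indeg[3]->0; indeg[4]->1; indeg[5]->0 | ready=[3, 5] | order so far=[0]
  pop 3: indeg[1]->0; indeg[2]->2 | ready=[1, 5] | order so far=[0, 3]
  pop 1: indeg[2]->1 | ready=[5] | order so far=[0, 3, 1]
  pop 5: indeg[2]->0 | ready=[2] | order so far=[0, 3, 1, 5]
  pop 2: indeg[4]->0 | ready=[4] | order so far=[0, 3, 1, 5, 2]
  pop 4: no out-edges | ready=[] | order so far=[0, 3, 1, 5, 2, 4]
New canonical toposort: [0, 3, 1, 5, 2, 4]
Compare positions:
  Node 0: index 0 -> 0 (same)
  Node 1: index 2 -> 2 (same)
  Node 2: index 5 -> 4 (moved)
  Node 3: index 1 -> 1 (same)
  Node 4: index 3 -> 5 (moved)
  Node 5: index 4 -> 3 (moved)
Nodes that changed position: 2 4 5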